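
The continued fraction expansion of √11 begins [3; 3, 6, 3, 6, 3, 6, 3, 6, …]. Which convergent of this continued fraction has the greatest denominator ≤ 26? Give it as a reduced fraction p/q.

63/19

a_0 = 3: 3/1  (≤ bound)
a_1 = 3: 10/3  (≤ bound)
a_2 = 6: 63/19  (≤ bound)
a_3 = 3: 199/60  (> 26, stop)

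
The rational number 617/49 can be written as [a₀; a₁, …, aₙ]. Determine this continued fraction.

[12; 1, 1, 2, 4, 2]

⌊617/49⌋ = 12, remainder 29
⌊49/29⌋ = 1, remainder 20
⌊29/20⌋ = 1, remainder 9
⌊20/9⌋ = 2, remainder 2
⌊9/2⌋ = 4, remainder 1
⌊2/1⌋ = 2, remainder 0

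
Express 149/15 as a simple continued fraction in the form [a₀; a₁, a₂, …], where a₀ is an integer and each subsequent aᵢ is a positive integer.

Run the Euclidean algorithm, recording each quotient:
⌊149/15⌋ = 9, remainder 14
⌊15/14⌋ = 1, remainder 1
⌊14/1⌋ = 14, remainder 0

[9; 1, 14]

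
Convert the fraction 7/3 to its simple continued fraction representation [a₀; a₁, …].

7 = 2·3 + 1, so a_0 = 2
3 = 3·1 + 0, so a_1 = 3

[2; 3]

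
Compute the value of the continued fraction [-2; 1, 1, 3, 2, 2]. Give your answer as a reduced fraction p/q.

-56/39

Start with 2.
2 + 1/(2/1) = 2 + 1/2 = 5/2
3 + 1/(5/2) = 3 + 2/5 = 17/5
1 + 1/(17/5) = 1 + 5/17 = 22/17
1 + 1/(22/17) = 1 + 17/22 = 39/22
-2 + 1/(39/22) = -2 + 22/39 = -56/39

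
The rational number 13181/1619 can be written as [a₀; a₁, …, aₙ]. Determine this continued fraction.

[8; 7, 14, 3, 5]

⌊13181/1619⌋ = 8, remainder 229
⌊1619/229⌋ = 7, remainder 16
⌊229/16⌋ = 14, remainder 5
⌊16/5⌋ = 3, remainder 1
⌊5/1⌋ = 5, remainder 0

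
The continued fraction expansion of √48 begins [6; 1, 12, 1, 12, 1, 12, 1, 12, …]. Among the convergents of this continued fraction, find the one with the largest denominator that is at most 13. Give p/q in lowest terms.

List convergents until the denominator exceeds the bound:
a_0 = 6: 6/1  (≤ bound)
a_1 = 1: 7/1  (≤ bound)
a_2 = 12: 90/13  (≤ bound)
a_3 = 1: 97/14  (> 13, stop)

90/13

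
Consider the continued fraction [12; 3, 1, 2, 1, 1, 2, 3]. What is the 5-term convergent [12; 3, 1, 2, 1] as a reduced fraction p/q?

Start with 1.
2 + 1/(1/1) = 2 + 1/1 = 3/1
1 + 1/(3/1) = 1 + 1/3 = 4/3
3 + 1/(4/3) = 3 + 3/4 = 15/4
12 + 1/(15/4) = 12 + 4/15 = 184/15

184/15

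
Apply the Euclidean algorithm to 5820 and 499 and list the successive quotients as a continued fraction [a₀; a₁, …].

[11; 1, 1, 1, 32, 1, 1, 2]

Apply division with remainder until the remainder is 0:
5820 ÷ 499 → quotient 11, remainder 331
499 ÷ 331 → quotient 1, remainder 168
331 ÷ 168 → quotient 1, remainder 163
168 ÷ 163 → quotient 1, remainder 5
163 ÷ 5 → quotient 32, remainder 3
5 ÷ 3 → quotient 1, remainder 2
3 ÷ 2 → quotient 1, remainder 1
2 ÷ 1 → quotient 2, remainder 0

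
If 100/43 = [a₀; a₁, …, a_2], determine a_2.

Apply division with remainder until the remainder is 0:
⌊100/43⌋ = 2, remainder 14
⌊43/14⌋ = 3, remainder 1
⌊14/1⌋ = 14, remainder 0

14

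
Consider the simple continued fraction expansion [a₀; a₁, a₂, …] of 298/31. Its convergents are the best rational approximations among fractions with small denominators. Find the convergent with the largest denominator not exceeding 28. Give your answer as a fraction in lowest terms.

List convergents until the denominator exceeds the bound:
a_0 = 9: 9/1  (≤ bound)
a_1 = 1: 10/1  (≤ bound)
a_2 = 1: 19/2  (≤ bound)
a_3 = 1: 29/3  (≤ bound)
a_4 = 1: 48/5  (≤ bound)
a_5 = 2: 125/13  (≤ bound)
a_6 = 2: 298/31  (> 28, stop)

125/13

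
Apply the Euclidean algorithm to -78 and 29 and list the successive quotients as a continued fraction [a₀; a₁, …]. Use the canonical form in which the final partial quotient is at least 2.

Apply division with remainder until the remainder is 0:
-78 = -3·29 + 9, so a_0 = -3
29 = 3·9 + 2, so a_1 = 3
9 = 4·2 + 1, so a_2 = 4
2 = 2·1 + 0, so a_3 = 2

[-3; 3, 4, 2]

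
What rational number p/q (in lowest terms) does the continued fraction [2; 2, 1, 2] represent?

19/8

Build up convergents one term at a time:
a_0 = 2: 2/1
a_1 = 2: 5/2
a_2 = 1: 7/3
a_3 = 2: 19/8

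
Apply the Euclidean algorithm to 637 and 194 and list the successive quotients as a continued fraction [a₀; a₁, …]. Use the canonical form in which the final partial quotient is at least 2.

637 = 3·194 + 55, so a_0 = 3
194 = 3·55 + 29, so a_1 = 3
55 = 1·29 + 26, so a_2 = 1
29 = 1·26 + 3, so a_3 = 1
26 = 8·3 + 2, so a_4 = 8
3 = 1·2 + 1, so a_5 = 1
2 = 2·1 + 0, so a_6 = 2

[3; 3, 1, 1, 8, 1, 2]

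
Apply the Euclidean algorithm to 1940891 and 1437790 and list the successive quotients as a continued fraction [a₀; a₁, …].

[1; 2, 1, 6, 28, 2, 28, 44]

1940891 = 1·1437790 + 503101, so a_0 = 1
1437790 = 2·503101 + 431588, so a_1 = 2
503101 = 1·431588 + 71513, so a_2 = 1
431588 = 6·71513 + 2510, so a_3 = 6
71513 = 28·2510 + 1233, so a_4 = 28
2510 = 2·1233 + 44, so a_5 = 2
1233 = 28·44 + 1, so a_6 = 28
44 = 44·1 + 0, so a_7 = 44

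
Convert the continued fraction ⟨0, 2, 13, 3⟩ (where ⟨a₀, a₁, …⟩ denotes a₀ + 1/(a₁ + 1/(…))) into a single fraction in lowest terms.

Start with 3.
13 + 1/(3/1) = 13 + 1/3 = 40/3
2 + 1/(40/3) = 2 + 3/40 = 83/40
0 + 1/(83/40) = 0 + 40/83 = 40/83

40/83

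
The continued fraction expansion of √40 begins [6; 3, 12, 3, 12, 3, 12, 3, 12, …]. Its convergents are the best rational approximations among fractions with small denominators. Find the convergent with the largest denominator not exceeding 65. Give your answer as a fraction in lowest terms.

234/37

a_0 = 6: 6/1  (≤ bound)
a_1 = 3: 19/3  (≤ bound)
a_2 = 12: 234/37  (≤ bound)
a_3 = 3: 721/114  (> 65, stop)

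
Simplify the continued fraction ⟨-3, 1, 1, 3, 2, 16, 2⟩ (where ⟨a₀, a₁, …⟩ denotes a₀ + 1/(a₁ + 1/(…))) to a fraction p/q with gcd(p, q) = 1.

-1321/542

Build up convergents one term at a time:
a_0 = -3: -3/1
a_1 = 1: -2/1
a_2 = 1: -5/2
a_3 = 3: -17/7
a_4 = 2: -39/16
a_5 = 16: -641/263
a_6 = 2: -1321/542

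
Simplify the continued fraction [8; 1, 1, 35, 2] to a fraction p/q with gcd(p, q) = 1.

1225/144

a_0 = 8: 8/1
a_1 = 1: 9/1
a_2 = 1: 17/2
a_3 = 35: 604/71
a_4 = 2: 1225/144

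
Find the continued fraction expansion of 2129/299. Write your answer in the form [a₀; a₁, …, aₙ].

2129 ÷ 299 → quotient 7, remainder 36
299 ÷ 36 → quotient 8, remainder 11
36 ÷ 11 → quotient 3, remainder 3
11 ÷ 3 → quotient 3, remainder 2
3 ÷ 2 → quotient 1, remainder 1
2 ÷ 1 → quotient 2, remainder 0

[7; 8, 3, 3, 1, 2]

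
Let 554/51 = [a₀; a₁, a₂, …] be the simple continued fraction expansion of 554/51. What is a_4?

554 ÷ 51 → quotient 10, remainder 44
51 ÷ 44 → quotient 1, remainder 7
44 ÷ 7 → quotient 6, remainder 2
7 ÷ 2 → quotient 3, remainder 1
2 ÷ 1 → quotient 2, remainder 0

2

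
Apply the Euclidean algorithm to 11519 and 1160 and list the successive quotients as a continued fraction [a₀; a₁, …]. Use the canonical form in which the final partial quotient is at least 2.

[9; 1, 13, 3, 8, 1, 2]

⌊11519/1160⌋ = 9, remainder 1079
⌊1160/1079⌋ = 1, remainder 81
⌊1079/81⌋ = 13, remainder 26
⌊81/26⌋ = 3, remainder 3
⌊26/3⌋ = 8, remainder 2
⌊3/2⌋ = 1, remainder 1
⌊2/1⌋ = 2, remainder 0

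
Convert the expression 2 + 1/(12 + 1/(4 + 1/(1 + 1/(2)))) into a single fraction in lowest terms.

356/171

a_0 = 2: 2/1
a_1 = 12: 25/12
a_2 = 4: 102/49
a_3 = 1: 127/61
a_4 = 2: 356/171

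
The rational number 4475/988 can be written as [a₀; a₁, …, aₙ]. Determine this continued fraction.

⌊4475/988⌋ = 4, remainder 523
⌊988/523⌋ = 1, remainder 465
⌊523/465⌋ = 1, remainder 58
⌊465/58⌋ = 8, remainder 1
⌊58/1⌋ = 58, remainder 0

[4; 1, 1, 8, 58]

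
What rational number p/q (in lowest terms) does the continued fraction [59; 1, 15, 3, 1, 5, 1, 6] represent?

180295/3008

a_0 = 59: 59/1
a_1 = 1: 60/1
a_2 = 15: 959/16
a_3 = 3: 2937/49
a_4 = 1: 3896/65
a_5 = 5: 22417/374
a_6 = 1: 26313/439
a_7 = 6: 180295/3008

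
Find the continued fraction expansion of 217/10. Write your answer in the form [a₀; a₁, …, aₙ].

[21; 1, 2, 3]

Repeatedly divide and take the remainder:
217 = 21·10 + 7, so a_0 = 21
10 = 1·7 + 3, so a_1 = 1
7 = 2·3 + 1, so a_2 = 2
3 = 3·1 + 0, so a_3 = 3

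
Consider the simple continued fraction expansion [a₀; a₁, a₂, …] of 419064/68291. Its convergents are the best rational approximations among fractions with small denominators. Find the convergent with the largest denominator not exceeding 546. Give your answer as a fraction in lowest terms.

3283/535

List convergents until the denominator exceeds the bound:
a_0 = 6: 6/1  (≤ bound)
a_1 = 7: 43/7  (≤ bound)
a_2 = 3: 135/22  (≤ bound)
a_3 = 24: 3283/535  (≤ bound)
a_4 = 1: 3418/557  (> 546, stop)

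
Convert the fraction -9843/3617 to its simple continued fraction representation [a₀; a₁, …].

⌊-9843/3617⌋ = -3, remainder 1008
⌊3617/1008⌋ = 3, remainder 593
⌊1008/593⌋ = 1, remainder 415
⌊593/415⌋ = 1, remainder 178
⌊415/178⌋ = 2, remainder 59
⌊178/59⌋ = 3, remainder 1
⌊59/1⌋ = 59, remainder 0

[-3; 3, 1, 1, 2, 3, 59]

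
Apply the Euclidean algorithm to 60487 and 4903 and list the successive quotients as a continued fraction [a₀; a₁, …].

[12; 2, 1, 32, 50]

⌊60487/4903⌋ = 12, remainder 1651
⌊4903/1651⌋ = 2, remainder 1601
⌊1651/1601⌋ = 1, remainder 50
⌊1601/50⌋ = 32, remainder 1
⌊50/1⌋ = 50, remainder 0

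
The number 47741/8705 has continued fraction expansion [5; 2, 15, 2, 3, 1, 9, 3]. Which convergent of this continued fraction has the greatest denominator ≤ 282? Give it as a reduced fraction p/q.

a_0 = 5: 5/1  (≤ bound)
a_1 = 2: 11/2  (≤ bound)
a_2 = 15: 170/31  (≤ bound)
a_3 = 2: 351/64  (≤ bound)
a_4 = 3: 1223/223  (≤ bound)
a_5 = 1: 1574/287  (> 282, stop)

1223/223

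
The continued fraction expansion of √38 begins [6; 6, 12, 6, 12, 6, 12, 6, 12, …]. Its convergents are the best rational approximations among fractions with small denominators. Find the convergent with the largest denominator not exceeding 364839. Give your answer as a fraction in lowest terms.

a_0 = 6: 6/1  (≤ bound)
a_1 = 6: 37/6  (≤ bound)
a_2 = 12: 450/73  (≤ bound)
a_3 = 6: 2737/444  (≤ bound)
a_4 = 12: 33294/5401  (≤ bound)
a_5 = 6: 202501/32850  (≤ bound)
a_6 = 12: 2463306/399601  (> 364839, stop)

202501/32850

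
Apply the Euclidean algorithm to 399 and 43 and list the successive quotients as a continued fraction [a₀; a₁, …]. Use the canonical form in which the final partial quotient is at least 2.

Apply division with remainder until the remainder is 0:
399 = 9·43 + 12, so a_0 = 9
43 = 3·12 + 7, so a_1 = 3
12 = 1·7 + 5, so a_2 = 1
7 = 1·5 + 2, so a_3 = 1
5 = 2·2 + 1, so a_4 = 2
2 = 2·1 + 0, so a_5 = 2

[9; 3, 1, 1, 2, 2]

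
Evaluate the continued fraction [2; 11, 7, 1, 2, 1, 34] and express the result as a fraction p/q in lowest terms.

Compute successive convergents:
a_0 = 2: 2/1
a_1 = 11: 23/11
a_2 = 7: 163/78
a_3 = 1: 186/89
a_4 = 2: 535/256
a_5 = 1: 721/345
a_6 = 34: 25049/11986

25049/11986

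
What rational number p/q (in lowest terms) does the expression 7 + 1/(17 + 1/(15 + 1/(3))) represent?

5541/785

Use the convergent recurrence hₖ = aₖ·hₖ₋₁ + hₖ₋₂ (and likewise for the denominators kₖ):
a_0 = 7: 7/1
a_1 = 17: 120/17
a_2 = 15: 1807/256
a_3 = 3: 5541/785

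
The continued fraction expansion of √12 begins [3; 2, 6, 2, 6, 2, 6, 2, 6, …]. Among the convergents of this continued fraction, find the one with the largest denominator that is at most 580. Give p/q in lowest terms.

a_0 = 3: 3/1  (≤ bound)
a_1 = 2: 7/2  (≤ bound)
a_2 = 6: 45/13  (≤ bound)
a_3 = 2: 97/28  (≤ bound)
a_4 = 6: 627/181  (≤ bound)
a_5 = 2: 1351/390  (≤ bound)
a_6 = 6: 8733/2521  (> 580, stop)

1351/390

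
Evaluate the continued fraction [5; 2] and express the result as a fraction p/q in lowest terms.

Start with 2.
5 + 1/(2/1) = 5 + 1/2 = 11/2

11/2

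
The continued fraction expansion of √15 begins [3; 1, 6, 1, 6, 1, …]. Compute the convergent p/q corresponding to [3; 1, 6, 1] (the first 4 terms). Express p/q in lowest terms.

31/8

Work from the innermost term outward:
Start with 1.
6 + 1/(1/1) = 6 + 1/1 = 7/1
1 + 1/(7/1) = 1 + 1/7 = 8/7
3 + 1/(8/7) = 3 + 7/8 = 31/8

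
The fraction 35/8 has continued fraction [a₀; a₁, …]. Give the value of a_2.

⌊35/8⌋ = 4, remainder 3
⌊8/3⌋ = 2, remainder 2
⌊3/2⌋ = 1, remainder 1

1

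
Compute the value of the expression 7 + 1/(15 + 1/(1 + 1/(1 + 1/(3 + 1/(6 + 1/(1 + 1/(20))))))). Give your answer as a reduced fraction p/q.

a_0 = 7: 7/1
a_1 = 15: 106/15
a_2 = 1: 113/16
a_3 = 1: 219/31
a_4 = 3: 770/109
a_5 = 6: 4839/685
a_6 = 1: 5609/794
a_7 = 20: 117019/16565

117019/16565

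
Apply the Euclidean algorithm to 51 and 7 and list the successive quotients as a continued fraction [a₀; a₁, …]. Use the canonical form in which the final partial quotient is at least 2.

51 ÷ 7 → quotient 7, remainder 2
7 ÷ 2 → quotient 3, remainder 1
2 ÷ 1 → quotient 2, remainder 0

[7; 3, 2]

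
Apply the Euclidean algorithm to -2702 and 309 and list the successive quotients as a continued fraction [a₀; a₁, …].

[-9; 3, 1, 10, 3, 2]

Repeatedly divide and take the remainder:
-2702 = -9·309 + 79, so a_0 = -9
309 = 3·79 + 72, so a_1 = 3
79 = 1·72 + 7, so a_2 = 1
72 = 10·7 + 2, so a_3 = 10
7 = 3·2 + 1, so a_4 = 3
2 = 2·1 + 0, so a_5 = 2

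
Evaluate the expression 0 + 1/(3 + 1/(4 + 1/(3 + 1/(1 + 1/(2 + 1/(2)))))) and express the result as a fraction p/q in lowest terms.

a_0 = 0: 0/1
a_1 = 3: 1/3
a_2 = 4: 4/13
a_3 = 3: 13/42
a_4 = 1: 17/55
a_5 = 2: 47/152
a_6 = 2: 111/359

111/359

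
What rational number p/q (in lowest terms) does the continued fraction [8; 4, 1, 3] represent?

Start with 3.
1 + 1/(3/1) = 1 + 1/3 = 4/3
4 + 1/(4/3) = 4 + 3/4 = 19/4
8 + 1/(19/4) = 8 + 4/19 = 156/19

156/19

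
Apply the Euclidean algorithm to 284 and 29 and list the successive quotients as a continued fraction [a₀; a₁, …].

284 ÷ 29 → quotient 9, remainder 23
29 ÷ 23 → quotient 1, remainder 6
23 ÷ 6 → quotient 3, remainder 5
6 ÷ 5 → quotient 1, remainder 1
5 ÷ 1 → quotient 5, remainder 0

[9; 1, 3, 1, 5]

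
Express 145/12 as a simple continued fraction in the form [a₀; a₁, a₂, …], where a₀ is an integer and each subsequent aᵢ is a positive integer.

[12; 12]

Apply division with remainder until the remainder is 0:
⌊145/12⌋ = 12, remainder 1
⌊12/1⌋ = 12, remainder 0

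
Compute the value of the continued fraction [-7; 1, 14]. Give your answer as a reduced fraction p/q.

-91/15

a_0 = -7: -7/1
a_1 = 1: -6/1
a_2 = 14: -91/15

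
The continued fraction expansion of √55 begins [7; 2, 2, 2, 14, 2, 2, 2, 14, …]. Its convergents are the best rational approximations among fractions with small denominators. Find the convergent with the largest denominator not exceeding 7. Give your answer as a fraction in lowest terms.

37/5

List convergents until the denominator exceeds the bound:
a_0 = 7: 7/1  (≤ bound)
a_1 = 2: 15/2  (≤ bound)
a_2 = 2: 37/5  (≤ bound)
a_3 = 2: 89/12  (> 7, stop)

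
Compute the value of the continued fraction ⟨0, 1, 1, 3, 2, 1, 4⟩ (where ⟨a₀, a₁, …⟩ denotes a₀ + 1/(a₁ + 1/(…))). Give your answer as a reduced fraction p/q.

Start with 4.
1 + 1/(4/1) = 1 + 1/4 = 5/4
2 + 1/(5/4) = 2 + 4/5 = 14/5
3 + 1/(14/5) = 3 + 5/14 = 47/14
1 + 1/(47/14) = 1 + 14/47 = 61/47
1 + 1/(61/47) = 1 + 47/61 = 108/61
0 + 1/(108/61) = 0 + 61/108 = 61/108

61/108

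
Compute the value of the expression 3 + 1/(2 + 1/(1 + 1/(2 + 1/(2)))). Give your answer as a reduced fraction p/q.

a_0 = 3: 3/1
a_1 = 2: 7/2
a_2 = 1: 10/3
a_3 = 2: 27/8
a_4 = 2: 64/19

64/19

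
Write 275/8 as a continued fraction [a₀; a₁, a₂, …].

[34; 2, 1, 2]

Repeatedly divide and take the remainder:
⌊275/8⌋ = 34, remainder 3
⌊8/3⌋ = 2, remainder 2
⌊3/2⌋ = 1, remainder 1
⌊2/1⌋ = 2, remainder 0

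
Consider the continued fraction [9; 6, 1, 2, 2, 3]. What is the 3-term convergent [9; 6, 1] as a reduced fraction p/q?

Start with 1.
6 + 1/(1/1) = 6 + 1/1 = 7/1
9 + 1/(7/1) = 9 + 1/7 = 64/7

64/7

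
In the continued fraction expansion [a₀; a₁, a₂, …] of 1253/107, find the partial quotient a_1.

1

⌊1253/107⌋ = 11, remainder 76
⌊107/76⌋ = 1, remainder 31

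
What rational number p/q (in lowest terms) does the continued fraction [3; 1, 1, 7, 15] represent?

Start with 15.
7 + 1/(15/1) = 7 + 1/15 = 106/15
1 + 1/(106/15) = 1 + 15/106 = 121/106
1 + 1/(121/106) = 1 + 106/121 = 227/121
3 + 1/(227/121) = 3 + 121/227 = 802/227

802/227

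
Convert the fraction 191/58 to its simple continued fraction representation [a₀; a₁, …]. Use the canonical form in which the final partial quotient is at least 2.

Apply division with remainder until the remainder is 0:
⌊191/58⌋ = 3, remainder 17
⌊58/17⌋ = 3, remainder 7
⌊17/7⌋ = 2, remainder 3
⌊7/3⌋ = 2, remainder 1
⌊3/1⌋ = 3, remainder 0

[3; 3, 2, 2, 3]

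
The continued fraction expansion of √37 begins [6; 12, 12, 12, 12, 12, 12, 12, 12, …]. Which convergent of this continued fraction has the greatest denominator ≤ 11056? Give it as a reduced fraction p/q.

List convergents until the denominator exceeds the bound:
a_0 = 6: 6/1  (≤ bound)
a_1 = 12: 73/12  (≤ bound)
a_2 = 12: 882/145  (≤ bound)
a_3 = 12: 10657/1752  (≤ bound)
a_4 = 12: 128766/21169  (> 11056, stop)

10657/1752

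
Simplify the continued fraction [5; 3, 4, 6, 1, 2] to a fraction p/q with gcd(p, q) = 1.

Starting at the tail and folding back:
Start with 2.
1 + 1/(2/1) = 1 + 1/2 = 3/2
6 + 1/(3/2) = 6 + 2/3 = 20/3
4 + 1/(20/3) = 4 + 3/20 = 83/20
3 + 1/(83/20) = 3 + 20/83 = 269/83
5 + 1/(269/83) = 5 + 83/269 = 1428/269

1428/269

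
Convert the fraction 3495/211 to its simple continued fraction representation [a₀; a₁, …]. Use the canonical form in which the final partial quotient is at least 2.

[16; 1, 1, 3, 2, 2, 5]

3495 ÷ 211 → quotient 16, remainder 119
211 ÷ 119 → quotient 1, remainder 92
119 ÷ 92 → quotient 1, remainder 27
92 ÷ 27 → quotient 3, remainder 11
27 ÷ 11 → quotient 2, remainder 5
11 ÷ 5 → quotient 2, remainder 1
5 ÷ 1 → quotient 5, remainder 0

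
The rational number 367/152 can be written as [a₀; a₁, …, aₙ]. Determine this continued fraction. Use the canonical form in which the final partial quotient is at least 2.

367 = 2·152 + 63, so a_0 = 2
152 = 2·63 + 26, so a_1 = 2
63 = 2·26 + 11, so a_2 = 2
26 = 2·11 + 4, so a_3 = 2
11 = 2·4 + 3, so a_4 = 2
4 = 1·3 + 1, so a_5 = 1
3 = 3·1 + 0, so a_6 = 3

[2; 2, 2, 2, 2, 1, 3]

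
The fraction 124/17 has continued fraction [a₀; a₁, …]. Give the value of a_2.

2

124 ÷ 17 → quotient 7, remainder 5
17 ÷ 5 → quotient 3, remainder 2
5 ÷ 2 → quotient 2, remainder 1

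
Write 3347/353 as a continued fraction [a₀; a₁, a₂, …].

[9; 2, 13, 13]

3347 ÷ 353 → quotient 9, remainder 170
353 ÷ 170 → quotient 2, remainder 13
170 ÷ 13 → quotient 13, remainder 1
13 ÷ 1 → quotient 13, remainder 0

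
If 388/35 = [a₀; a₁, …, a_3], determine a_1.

388 = 11·35 + 3, so a_0 = 11
35 = 11·3 + 2, so a_1 = 11

11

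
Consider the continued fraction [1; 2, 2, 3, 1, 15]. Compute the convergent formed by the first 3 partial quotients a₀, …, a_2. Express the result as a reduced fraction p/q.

Start with 2.
2 + 1/(2/1) = 2 + 1/2 = 5/2
1 + 1/(5/2) = 1 + 2/5 = 7/5

7/5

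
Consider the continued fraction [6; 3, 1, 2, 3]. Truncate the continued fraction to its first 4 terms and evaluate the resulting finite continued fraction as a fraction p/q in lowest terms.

Start with 2.
1 + 1/(2/1) = 1 + 1/2 = 3/2
3 + 1/(3/2) = 3 + 2/3 = 11/3
6 + 1/(11/3) = 6 + 3/11 = 69/11

69/11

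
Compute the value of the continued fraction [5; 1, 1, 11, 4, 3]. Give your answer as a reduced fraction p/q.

1684/305

Start with 3.
4 + 1/(3/1) = 4 + 1/3 = 13/3
11 + 1/(13/3) = 11 + 3/13 = 146/13
1 + 1/(146/13) = 1 + 13/146 = 159/146
1 + 1/(159/146) = 1 + 146/159 = 305/159
5 + 1/(305/159) = 5 + 159/305 = 1684/305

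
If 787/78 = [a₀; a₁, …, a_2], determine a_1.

11

Apply division with remainder until the remainder is 0:
787 = 10·78 + 7, so a_0 = 10
78 = 11·7 + 1, so a_1 = 11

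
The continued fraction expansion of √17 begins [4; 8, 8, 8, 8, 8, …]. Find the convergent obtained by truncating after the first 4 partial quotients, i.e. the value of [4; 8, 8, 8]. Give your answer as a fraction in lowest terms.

Start with 8.
8 + 1/(8/1) = 8 + 1/8 = 65/8
8 + 1/(65/8) = 8 + 8/65 = 528/65
4 + 1/(528/65) = 4 + 65/528 = 2177/528

2177/528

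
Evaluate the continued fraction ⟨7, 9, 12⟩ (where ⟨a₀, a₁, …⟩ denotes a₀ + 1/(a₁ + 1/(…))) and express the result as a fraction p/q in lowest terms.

775/109

Collapse the nested fraction from the inside out:
Start with 12.
9 + 1/(12/1) = 9 + 1/12 = 109/12
7 + 1/(109/12) = 7 + 12/109 = 775/109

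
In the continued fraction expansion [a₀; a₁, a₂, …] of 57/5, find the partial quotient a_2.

57 ÷ 5 → quotient 11, remainder 2
5 ÷ 2 → quotient 2, remainder 1
2 ÷ 1 → quotient 2, remainder 0

2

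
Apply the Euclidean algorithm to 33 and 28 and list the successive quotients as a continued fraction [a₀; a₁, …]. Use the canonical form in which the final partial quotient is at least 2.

[1; 5, 1, 1, 2]

33 = 1·28 + 5, so a_0 = 1
28 = 5·5 + 3, so a_1 = 5
5 = 1·3 + 2, so a_2 = 1
3 = 1·2 + 1, so a_3 = 1
2 = 2·1 + 0, so a_4 = 2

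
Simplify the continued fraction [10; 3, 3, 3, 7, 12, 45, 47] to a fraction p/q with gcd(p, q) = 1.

63884477/6200627

Build up convergents one term at a time:
a_0 = 10: 10/1
a_1 = 3: 31/3
a_2 = 3: 103/10
a_3 = 3: 340/33
a_4 = 7: 2483/241
a_5 = 12: 30136/2925
a_6 = 45: 1358603/131866
a_7 = 47: 63884477/6200627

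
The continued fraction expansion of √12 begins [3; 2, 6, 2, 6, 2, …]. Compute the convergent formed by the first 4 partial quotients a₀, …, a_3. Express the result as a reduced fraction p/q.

97/28

Compute successive convergents:
a_0 = 3: 3/1
a_1 = 2: 7/2
a_2 = 6: 45/13
a_3 = 2: 97/28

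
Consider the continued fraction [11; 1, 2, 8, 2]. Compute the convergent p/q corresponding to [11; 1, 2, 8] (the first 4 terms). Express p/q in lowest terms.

292/25

Start with 8.
2 + 1/(8/1) = 2 + 1/8 = 17/8
1 + 1/(17/8) = 1 + 8/17 = 25/17
11 + 1/(25/17) = 11 + 17/25 = 292/25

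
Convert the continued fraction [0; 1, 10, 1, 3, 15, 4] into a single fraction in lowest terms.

Start with 4.
15 + 1/(4/1) = 15 + 1/4 = 61/4
3 + 1/(61/4) = 3 + 4/61 = 187/61
1 + 1/(187/61) = 1 + 61/187 = 248/187
10 + 1/(248/187) = 10 + 187/248 = 2667/248
1 + 1/(2667/248) = 1 + 248/2667 = 2915/2667
0 + 1/(2915/2667) = 0 + 2667/2915 = 2667/2915

2667/2915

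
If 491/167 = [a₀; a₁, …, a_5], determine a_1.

1

491 = 2·167 + 157, so a_0 = 2
167 = 1·157 + 10, so a_1 = 1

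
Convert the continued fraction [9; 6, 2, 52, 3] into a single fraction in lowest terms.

a_0 = 9: 9/1
a_1 = 6: 55/6
a_2 = 2: 119/13
a_3 = 52: 6243/682
a_4 = 3: 18848/2059

18848/2059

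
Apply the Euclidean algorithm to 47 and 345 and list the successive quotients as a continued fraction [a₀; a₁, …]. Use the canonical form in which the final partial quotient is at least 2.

⌊47/345⌋ = 0, remainder 47
⌊345/47⌋ = 7, remainder 16
⌊47/16⌋ = 2, remainder 15
⌊16/15⌋ = 1, remainder 1
⌊15/1⌋ = 15, remainder 0

[0; 7, 2, 1, 15]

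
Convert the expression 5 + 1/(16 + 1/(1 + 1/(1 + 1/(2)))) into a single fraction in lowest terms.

a_0 = 5: 5/1
a_1 = 16: 81/16
a_2 = 1: 86/17
a_3 = 1: 167/33
a_4 = 2: 420/83

420/83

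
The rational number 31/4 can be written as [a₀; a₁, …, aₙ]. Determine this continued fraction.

[7; 1, 3]

⌊31/4⌋ = 7, remainder 3
⌊4/3⌋ = 1, remainder 1
⌊3/1⌋ = 3, remainder 0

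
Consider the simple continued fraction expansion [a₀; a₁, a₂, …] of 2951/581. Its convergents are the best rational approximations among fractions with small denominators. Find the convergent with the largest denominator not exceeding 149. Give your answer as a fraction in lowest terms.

513/101

a_0 = 5: 5/1  (≤ bound)
a_1 = 12: 61/12  (≤ bound)
a_2 = 1: 66/13  (≤ bound)
a_3 = 1: 127/25  (≤ bound)
a_4 = 1: 193/38  (≤ bound)
a_5 = 2: 513/101  (≤ bound)
a_6 = 2: 1219/240  (> 149, stop)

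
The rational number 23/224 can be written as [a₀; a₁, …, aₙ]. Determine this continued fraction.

23 ÷ 224 → quotient 0, remainder 23
224 ÷ 23 → quotient 9, remainder 17
23 ÷ 17 → quotient 1, remainder 6
17 ÷ 6 → quotient 2, remainder 5
6 ÷ 5 → quotient 1, remainder 1
5 ÷ 1 → quotient 5, remainder 0

[0; 9, 1, 2, 1, 5]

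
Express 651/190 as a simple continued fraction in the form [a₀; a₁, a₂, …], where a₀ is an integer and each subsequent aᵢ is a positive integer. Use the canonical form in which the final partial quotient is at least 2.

[3; 2, 2, 1, 8, 3]

⌊651/190⌋ = 3, remainder 81
⌊190/81⌋ = 2, remainder 28
⌊81/28⌋ = 2, remainder 25
⌊28/25⌋ = 1, remainder 3
⌊25/3⌋ = 8, remainder 1
⌊3/1⌋ = 3, remainder 0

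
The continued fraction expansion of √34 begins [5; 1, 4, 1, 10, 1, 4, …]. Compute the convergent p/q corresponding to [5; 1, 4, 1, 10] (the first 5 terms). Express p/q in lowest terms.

379/65

a_0 = 5: 5/1
a_1 = 1: 6/1
a_2 = 4: 29/5
a_3 = 1: 35/6
a_4 = 10: 379/65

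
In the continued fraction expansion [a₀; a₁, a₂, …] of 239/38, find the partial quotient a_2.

⌊239/38⌋ = 6, remainder 11
⌊38/11⌋ = 3, remainder 5
⌊11/5⌋ = 2, remainder 1

2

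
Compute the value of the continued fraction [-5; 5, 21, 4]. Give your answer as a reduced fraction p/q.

-2060/429

Use the convergent recurrence hₖ = aₖ·hₖ₋₁ + hₖ₋₂ (and likewise for the denominators kₖ):
a_0 = -5: -5/1
a_1 = 5: -24/5
a_2 = 21: -509/106
a_3 = 4: -2060/429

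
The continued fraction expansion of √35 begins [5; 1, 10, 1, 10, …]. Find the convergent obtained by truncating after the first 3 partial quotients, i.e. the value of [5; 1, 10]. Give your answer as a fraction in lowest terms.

a_0 = 5: 5/1
a_1 = 1: 6/1
a_2 = 10: 65/11

65/11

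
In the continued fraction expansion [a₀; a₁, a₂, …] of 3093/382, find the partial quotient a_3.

⌊3093/382⌋ = 8, remainder 37
⌊382/37⌋ = 10, remainder 12
⌊37/12⌋ = 3, remainder 1
⌊12/1⌋ = 12, remainder 0

12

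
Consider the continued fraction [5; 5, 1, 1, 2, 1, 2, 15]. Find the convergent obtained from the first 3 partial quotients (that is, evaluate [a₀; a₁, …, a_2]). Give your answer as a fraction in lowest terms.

31/6

Start with 1.
5 + 1/(1/1) = 5 + 1/1 = 6/1
5 + 1/(6/1) = 5 + 1/6 = 31/6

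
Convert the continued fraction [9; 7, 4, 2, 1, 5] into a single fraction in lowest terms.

4889/535

Start with 5.
1 + 1/(5/1) = 1 + 1/5 = 6/5
2 + 1/(6/5) = 2 + 5/6 = 17/6
4 + 1/(17/6) = 4 + 6/17 = 74/17
7 + 1/(74/17) = 7 + 17/74 = 535/74
9 + 1/(535/74) = 9 + 74/535 = 4889/535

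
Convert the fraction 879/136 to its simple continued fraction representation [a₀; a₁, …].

[6; 2, 6, 3, 3]

879 ÷ 136 → quotient 6, remainder 63
136 ÷ 63 → quotient 2, remainder 10
63 ÷ 10 → quotient 6, remainder 3
10 ÷ 3 → quotient 3, remainder 1
3 ÷ 1 → quotient 3, remainder 0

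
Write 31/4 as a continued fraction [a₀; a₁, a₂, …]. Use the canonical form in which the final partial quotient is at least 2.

[7; 1, 3]

⌊31/4⌋ = 7, remainder 3
⌊4/3⌋ = 1, remainder 1
⌊3/1⌋ = 3, remainder 0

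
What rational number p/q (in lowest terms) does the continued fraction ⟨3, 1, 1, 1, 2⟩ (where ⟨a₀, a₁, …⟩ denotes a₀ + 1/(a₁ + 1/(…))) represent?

Start with 2.
1 + 1/(2/1) = 1 + 1/2 = 3/2
1 + 1/(3/2) = 1 + 2/3 = 5/3
1 + 1/(5/3) = 1 + 3/5 = 8/5
3 + 1/(8/5) = 3 + 5/8 = 29/8

29/8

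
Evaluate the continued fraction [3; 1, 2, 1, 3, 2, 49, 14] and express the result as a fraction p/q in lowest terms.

88033/23568

a_0 = 3: 3/1
a_1 = 1: 4/1
a_2 = 2: 11/3
a_3 = 1: 15/4
a_4 = 3: 56/15
a_5 = 2: 127/34
a_6 = 49: 6279/1681
a_7 = 14: 88033/23568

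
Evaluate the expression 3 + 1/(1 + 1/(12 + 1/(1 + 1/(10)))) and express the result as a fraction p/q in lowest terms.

a_0 = 3: 3/1
a_1 = 1: 4/1
a_2 = 12: 51/13
a_3 = 1: 55/14
a_4 = 10: 601/153

601/153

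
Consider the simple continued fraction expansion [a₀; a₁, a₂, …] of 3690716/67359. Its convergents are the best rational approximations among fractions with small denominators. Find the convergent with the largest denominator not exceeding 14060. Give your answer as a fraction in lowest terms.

a_0 = 54: 54/1  (≤ bound)
a_1 = 1: 55/1  (≤ bound)
a_2 = 3: 219/4  (≤ bound)
a_3 = 1: 274/5  (≤ bound)
a_4 = 4: 1315/24  (≤ bound)
a_5 = 28: 37094/677  (≤ bound)
a_6 = 7: 260973/4763  (≤ bound)
a_7 = 14: 3690716/67359  (> 14060, stop)

260973/4763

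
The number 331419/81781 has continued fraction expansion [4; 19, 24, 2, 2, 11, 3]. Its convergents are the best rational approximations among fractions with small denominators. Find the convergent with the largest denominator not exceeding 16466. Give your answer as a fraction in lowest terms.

9414/2323

List convergents until the denominator exceeds the bound:
a_0 = 4: 4/1  (≤ bound)
a_1 = 19: 77/19  (≤ bound)
a_2 = 24: 1852/457  (≤ bound)
a_3 = 2: 3781/933  (≤ bound)
a_4 = 2: 9414/2323  (≤ bound)
a_5 = 11: 107335/26486  (> 16466, stop)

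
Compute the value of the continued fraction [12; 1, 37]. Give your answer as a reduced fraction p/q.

493/38

a_0 = 12: 12/1
a_1 = 1: 13/1
a_2 = 37: 493/38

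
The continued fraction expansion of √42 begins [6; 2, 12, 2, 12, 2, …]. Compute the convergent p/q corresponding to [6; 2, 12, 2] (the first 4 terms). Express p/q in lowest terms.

a_0 = 6: 6/1
a_1 = 2: 13/2
a_2 = 12: 162/25
a_3 = 2: 337/52

337/52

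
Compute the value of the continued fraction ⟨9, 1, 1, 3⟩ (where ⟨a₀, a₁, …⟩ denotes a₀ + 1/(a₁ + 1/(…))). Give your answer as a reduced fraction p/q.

a_0 = 9: 9/1
a_1 = 1: 10/1
a_2 = 1: 19/2
a_3 = 3: 67/7

67/7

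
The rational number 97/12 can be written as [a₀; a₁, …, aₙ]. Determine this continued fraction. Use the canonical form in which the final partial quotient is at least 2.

[8; 12]

Run the Euclidean algorithm, recording each quotient:
⌊97/12⌋ = 8, remainder 1
⌊12/1⌋ = 12, remainder 0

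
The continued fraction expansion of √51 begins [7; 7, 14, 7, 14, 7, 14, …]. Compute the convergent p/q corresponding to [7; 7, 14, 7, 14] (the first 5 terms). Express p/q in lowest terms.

70693/9899

Build up convergents one term at a time:
a_0 = 7: 7/1
a_1 = 7: 50/7
a_2 = 14: 707/99
a_3 = 7: 4999/700
a_4 = 14: 70693/9899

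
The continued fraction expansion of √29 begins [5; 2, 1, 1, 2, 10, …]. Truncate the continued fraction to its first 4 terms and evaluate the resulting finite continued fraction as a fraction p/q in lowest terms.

Start with 1.
1 + 1/(1/1) = 1 + 1/1 = 2/1
2 + 1/(2/1) = 2 + 1/2 = 5/2
5 + 1/(5/2) = 5 + 2/5 = 27/5

27/5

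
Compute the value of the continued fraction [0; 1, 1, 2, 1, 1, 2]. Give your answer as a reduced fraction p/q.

Build up convergents one term at a time:
a_0 = 0: 0/1
a_1 = 1: 1/1
a_2 = 1: 1/2
a_3 = 2: 3/5
a_4 = 1: 4/7
a_5 = 1: 7/12
a_6 = 2: 18/31

18/31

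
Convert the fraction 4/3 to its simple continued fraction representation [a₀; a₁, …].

Apply division with remainder until the remainder is 0:
4 = 1·3 + 1, so a_0 = 1
3 = 3·1 + 0, so a_1 = 3

[1; 3]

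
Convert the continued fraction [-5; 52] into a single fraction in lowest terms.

-259/52

Start with 52.
-5 + 1/(52/1) = -5 + 1/52 = -259/52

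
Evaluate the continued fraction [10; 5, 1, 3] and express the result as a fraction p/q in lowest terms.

Work from the innermost term outward:
Start with 3.
1 + 1/(3/1) = 1 + 1/3 = 4/3
5 + 1/(4/3) = 5 + 3/4 = 23/4
10 + 1/(23/4) = 10 + 4/23 = 234/23

234/23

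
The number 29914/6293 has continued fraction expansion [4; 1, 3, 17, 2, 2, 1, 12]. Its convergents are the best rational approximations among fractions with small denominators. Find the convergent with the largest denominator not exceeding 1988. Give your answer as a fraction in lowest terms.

a_0 = 4: 4/1  (≤ bound)
a_1 = 1: 5/1  (≤ bound)
a_2 = 3: 19/4  (≤ bound)
a_3 = 17: 328/69  (≤ bound)
a_4 = 2: 675/142  (≤ bound)
a_5 = 2: 1678/353  (≤ bound)
a_6 = 1: 2353/495  (≤ bound)
a_7 = 12: 29914/6293  (> 1988, stop)

2353/495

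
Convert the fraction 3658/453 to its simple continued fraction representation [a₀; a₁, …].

⌊3658/453⌋ = 8, remainder 34
⌊453/34⌋ = 13, remainder 11
⌊34/11⌋ = 3, remainder 1
⌊11/1⌋ = 11, remainder 0

[8; 13, 3, 11]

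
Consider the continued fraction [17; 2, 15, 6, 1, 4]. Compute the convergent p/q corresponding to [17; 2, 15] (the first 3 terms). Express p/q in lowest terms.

542/31

a_0 = 17: 17/1
a_1 = 2: 35/2
a_2 = 15: 542/31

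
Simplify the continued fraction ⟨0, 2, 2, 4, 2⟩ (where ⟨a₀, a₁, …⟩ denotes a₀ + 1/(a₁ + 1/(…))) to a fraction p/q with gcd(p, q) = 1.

20/49

Starting at the tail and folding back:
Start with 2.
4 + 1/(2/1) = 4 + 1/2 = 9/2
2 + 1/(9/2) = 2 + 2/9 = 20/9
2 + 1/(20/9) = 2 + 9/20 = 49/20
0 + 1/(49/20) = 0 + 20/49 = 20/49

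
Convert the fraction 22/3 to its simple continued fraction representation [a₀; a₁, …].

[7; 3]

Repeatedly divide and take the remainder:
22 ÷ 3 → quotient 7, remainder 1
3 ÷ 1 → quotient 3, remainder 0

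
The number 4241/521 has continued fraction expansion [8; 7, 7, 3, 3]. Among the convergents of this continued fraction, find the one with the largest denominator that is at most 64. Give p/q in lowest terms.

List convergents until the denominator exceeds the bound:
a_0 = 8: 8/1  (≤ bound)
a_1 = 7: 57/7  (≤ bound)
a_2 = 7: 407/50  (≤ bound)
a_3 = 3: 1278/157  (> 64, stop)

407/50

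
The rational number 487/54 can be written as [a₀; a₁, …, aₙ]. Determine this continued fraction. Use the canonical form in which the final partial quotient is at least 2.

[9; 54]

Run the Euclidean algorithm, recording each quotient:
487 = 9·54 + 1, so a_0 = 9
54 = 54·1 + 0, so a_1 = 54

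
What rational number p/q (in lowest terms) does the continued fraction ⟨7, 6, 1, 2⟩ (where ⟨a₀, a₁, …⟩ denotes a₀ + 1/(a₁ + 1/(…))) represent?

143/20

Build up convergents one term at a time:
a_0 = 7: 7/1
a_1 = 6: 43/6
a_2 = 1: 50/7
a_3 = 2: 143/20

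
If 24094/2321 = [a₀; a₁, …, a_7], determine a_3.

1

⌊24094/2321⌋ = 10, remainder 884
⌊2321/884⌋ = 2, remainder 553
⌊884/553⌋ = 1, remainder 331
⌊553/331⌋ = 1, remainder 222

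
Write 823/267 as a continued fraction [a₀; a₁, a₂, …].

Run the Euclidean algorithm, recording each quotient:
⌊823/267⌋ = 3, remainder 22
⌊267/22⌋ = 12, remainder 3
⌊22/3⌋ = 7, remainder 1
⌊3/1⌋ = 3, remainder 0

[3; 12, 7, 3]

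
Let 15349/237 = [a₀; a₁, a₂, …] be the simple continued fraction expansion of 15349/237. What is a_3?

4

15349 = 64·237 + 181, so a_0 = 64
237 = 1·181 + 56, so a_1 = 1
181 = 3·56 + 13, so a_2 = 3
56 = 4·13 + 4, so a_3 = 4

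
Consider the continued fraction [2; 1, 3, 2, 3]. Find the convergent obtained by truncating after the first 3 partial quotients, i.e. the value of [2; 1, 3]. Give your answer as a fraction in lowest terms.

11/4

a_0 = 2: 2/1
a_1 = 1: 3/1
a_2 = 3: 11/4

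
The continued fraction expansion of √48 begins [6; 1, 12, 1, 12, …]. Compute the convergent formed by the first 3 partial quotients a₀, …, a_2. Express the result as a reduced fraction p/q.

90/13

a_0 = 6: 6/1
a_1 = 1: 7/1
a_2 = 12: 90/13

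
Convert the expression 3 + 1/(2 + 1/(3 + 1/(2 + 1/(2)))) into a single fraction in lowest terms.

Start with 2.
2 + 1/(2/1) = 2 + 1/2 = 5/2
3 + 1/(5/2) = 3 + 2/5 = 17/5
2 + 1/(17/5) = 2 + 5/17 = 39/17
3 + 1/(39/17) = 3 + 17/39 = 134/39

134/39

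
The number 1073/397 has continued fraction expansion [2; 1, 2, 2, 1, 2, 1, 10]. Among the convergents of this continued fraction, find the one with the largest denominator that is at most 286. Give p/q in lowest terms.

List convergents until the denominator exceeds the bound:
a_0 = 2: 2/1  (≤ bound)
a_1 = 1: 3/1  (≤ bound)
a_2 = 2: 8/3  (≤ bound)
a_3 = 2: 19/7  (≤ bound)
a_4 = 1: 27/10  (≤ bound)
a_5 = 2: 73/27  (≤ bound)
a_6 = 1: 100/37  (≤ bound)
a_7 = 10: 1073/397  (> 286, stop)

100/37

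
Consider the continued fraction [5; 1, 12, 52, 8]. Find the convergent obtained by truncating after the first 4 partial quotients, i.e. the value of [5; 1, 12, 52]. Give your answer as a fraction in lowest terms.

Start with 52.
12 + 1/(52/1) = 12 + 1/52 = 625/52
1 + 1/(625/52) = 1 + 52/625 = 677/625
5 + 1/(677/625) = 5 + 625/677 = 4010/677

4010/677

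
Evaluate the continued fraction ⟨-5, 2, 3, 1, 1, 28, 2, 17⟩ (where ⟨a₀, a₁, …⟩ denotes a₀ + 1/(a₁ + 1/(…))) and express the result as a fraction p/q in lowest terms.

-74216/16267

Build up convergents one term at a time:
a_0 = -5: -5/1
a_1 = 2: -9/2
a_2 = 3: -32/7
a_3 = 1: -41/9
a_4 = 1: -73/16
a_5 = 28: -2085/457
a_6 = 2: -4243/930
a_7 = 17: -74216/16267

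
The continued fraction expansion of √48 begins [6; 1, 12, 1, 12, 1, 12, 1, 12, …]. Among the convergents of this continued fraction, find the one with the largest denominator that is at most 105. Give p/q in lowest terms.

a_0 = 6: 6/1  (≤ bound)
a_1 = 1: 7/1  (≤ bound)
a_2 = 12: 90/13  (≤ bound)
a_3 = 1: 97/14  (≤ bound)
a_4 = 12: 1254/181  (> 105, stop)

97/14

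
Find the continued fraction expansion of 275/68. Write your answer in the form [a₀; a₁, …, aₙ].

[4; 22, 1, 2]

275 ÷ 68 → quotient 4, remainder 3
68 ÷ 3 → quotient 22, remainder 2
3 ÷ 2 → quotient 1, remainder 1
2 ÷ 1 → quotient 2, remainder 0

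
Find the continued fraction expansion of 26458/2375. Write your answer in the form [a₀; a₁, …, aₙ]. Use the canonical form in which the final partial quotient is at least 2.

[11; 7, 7, 1, 1, 3, 6]

Apply division with remainder until the remainder is 0:
26458 = 11·2375 + 333, so a_0 = 11
2375 = 7·333 + 44, so a_1 = 7
333 = 7·44 + 25, so a_2 = 7
44 = 1·25 + 19, so a_3 = 1
25 = 1·19 + 6, so a_4 = 1
19 = 3·6 + 1, so a_5 = 3
6 = 6·1 + 0, so a_6 = 6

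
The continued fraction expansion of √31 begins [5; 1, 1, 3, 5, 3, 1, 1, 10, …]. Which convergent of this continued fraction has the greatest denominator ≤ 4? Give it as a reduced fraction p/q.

a_0 = 5: 5/1  (≤ bound)
a_1 = 1: 6/1  (≤ bound)
a_2 = 1: 11/2  (≤ bound)
a_3 = 3: 39/7  (> 4, stop)

11/2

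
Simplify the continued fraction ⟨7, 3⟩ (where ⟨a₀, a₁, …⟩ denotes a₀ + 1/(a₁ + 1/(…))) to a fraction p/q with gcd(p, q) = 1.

22/3

Collapse the nested fraction from the inside out:
Start with 3.
7 + 1/(3/1) = 7 + 1/3 = 22/3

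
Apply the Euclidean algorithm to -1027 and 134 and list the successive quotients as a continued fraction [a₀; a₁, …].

[-8; 2, 1, 44]

⌊-1027/134⌋ = -8, remainder 45
⌊134/45⌋ = 2, remainder 44
⌊45/44⌋ = 1, remainder 1
⌊44/1⌋ = 44, remainder 0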